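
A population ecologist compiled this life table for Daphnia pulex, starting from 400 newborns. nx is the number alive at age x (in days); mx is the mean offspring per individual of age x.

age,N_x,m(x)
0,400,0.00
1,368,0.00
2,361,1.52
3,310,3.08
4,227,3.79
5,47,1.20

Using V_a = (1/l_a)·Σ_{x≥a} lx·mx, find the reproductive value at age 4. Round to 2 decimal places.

4.04

lx = nx/n0 = nx/400: 1, 0.92, 0.9025, 0.775, 0.5675, 0.1175
lx·mx for x ≥ 4: 2.150825, 0.141 → sum = 2.291825
V_4 = 2.291825 / l_4 = 2.291825 / 0.5675 = 4.038458… → 4.04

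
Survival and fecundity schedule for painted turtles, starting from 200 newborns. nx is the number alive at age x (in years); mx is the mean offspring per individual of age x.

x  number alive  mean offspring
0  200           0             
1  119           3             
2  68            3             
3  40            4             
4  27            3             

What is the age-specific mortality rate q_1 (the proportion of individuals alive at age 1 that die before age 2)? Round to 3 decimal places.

0.429

lx = nx/n0 = nx/200: 1, 0.595, 0.34, 0.2, 0.135
q_1 = (l_1 − l_2) / l_1 = (0.595 − 0.34) / 0.595
     = 0.255 / 0.595 = 0.428571… → 0.429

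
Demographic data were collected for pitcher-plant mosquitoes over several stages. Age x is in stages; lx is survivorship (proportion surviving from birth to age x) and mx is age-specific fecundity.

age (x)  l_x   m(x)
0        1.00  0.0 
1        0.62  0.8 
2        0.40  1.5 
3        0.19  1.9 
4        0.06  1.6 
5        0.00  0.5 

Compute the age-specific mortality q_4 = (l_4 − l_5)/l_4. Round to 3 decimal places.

1.000

q_4 = (l_4 − l_5) / l_4 = (0.06 − 0) / 0.06
     = 0.06 / 0.06 = 1 → 1.000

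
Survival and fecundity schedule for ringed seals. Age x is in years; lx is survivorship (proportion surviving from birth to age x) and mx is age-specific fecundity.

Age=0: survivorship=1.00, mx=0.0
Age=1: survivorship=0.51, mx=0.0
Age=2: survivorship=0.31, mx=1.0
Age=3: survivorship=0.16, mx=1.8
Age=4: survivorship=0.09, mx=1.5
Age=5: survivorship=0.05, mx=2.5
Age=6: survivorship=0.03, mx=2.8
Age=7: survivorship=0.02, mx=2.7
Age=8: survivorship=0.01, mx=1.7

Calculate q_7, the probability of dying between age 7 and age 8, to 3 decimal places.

0.500

q_7 = (l_7 − l_8) / l_7 = (0.02 − 0.01) / 0.02
     = 0.01 / 0.02 = 0.5 → 0.500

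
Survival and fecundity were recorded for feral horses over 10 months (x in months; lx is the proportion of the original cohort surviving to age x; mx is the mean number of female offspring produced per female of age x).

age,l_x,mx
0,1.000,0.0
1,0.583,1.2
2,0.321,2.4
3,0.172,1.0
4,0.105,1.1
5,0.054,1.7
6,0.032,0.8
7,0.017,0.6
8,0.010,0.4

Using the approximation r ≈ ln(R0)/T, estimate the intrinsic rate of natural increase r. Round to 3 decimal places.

0.305

R0 = Σ lx·mx = 0 + 0.6996 + 0.7704 + 0.172 + 0.1155 + 0.0918 + 0.0256 + 0.0102 + 0.004 = 1.8891
Σ x·lx·mx = 3.9344; T = 3.9344/1.8891 = 2.08268…
r ≈ ln(R0)/T = ln(1.8891)/2.08268… = 0.30542… → 0.305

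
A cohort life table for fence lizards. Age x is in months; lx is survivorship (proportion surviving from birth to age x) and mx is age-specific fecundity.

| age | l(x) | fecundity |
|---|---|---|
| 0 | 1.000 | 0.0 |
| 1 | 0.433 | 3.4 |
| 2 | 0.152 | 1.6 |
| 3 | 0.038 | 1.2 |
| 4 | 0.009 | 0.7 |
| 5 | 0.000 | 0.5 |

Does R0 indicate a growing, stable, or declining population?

growing

R0 = Σ lx·mx = 0 + 1.4722 + 0.2432 + 0.0456 + 0.0063 + 0 = 1.7673
R0 > 1, so the population is growing.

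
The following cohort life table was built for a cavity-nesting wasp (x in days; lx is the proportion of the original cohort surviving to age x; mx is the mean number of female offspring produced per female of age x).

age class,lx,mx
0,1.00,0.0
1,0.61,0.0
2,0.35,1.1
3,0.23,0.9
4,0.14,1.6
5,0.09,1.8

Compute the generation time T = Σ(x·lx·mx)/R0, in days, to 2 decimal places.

3.17

lx·mx: 0, 0, 0.385, 0.207, 0.224, 0.162 → R0 = 0.978
x·lx·mx: 0, 0, 0.77, 0.621, 0.896, 0.81 → Σ = 3.097
T = 3.097 / 0.978 = 3.166667… → 3.17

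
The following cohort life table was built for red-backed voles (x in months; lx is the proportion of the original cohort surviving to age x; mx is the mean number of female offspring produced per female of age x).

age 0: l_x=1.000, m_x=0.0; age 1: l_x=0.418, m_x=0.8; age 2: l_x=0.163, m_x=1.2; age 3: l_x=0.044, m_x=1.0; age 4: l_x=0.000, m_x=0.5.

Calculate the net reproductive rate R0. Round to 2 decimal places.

lx·mx by age: 0, 0.3344, 0.1956, 0.044, 0
R0 = Σ lx·mx = 0.574 → 0.57

0.57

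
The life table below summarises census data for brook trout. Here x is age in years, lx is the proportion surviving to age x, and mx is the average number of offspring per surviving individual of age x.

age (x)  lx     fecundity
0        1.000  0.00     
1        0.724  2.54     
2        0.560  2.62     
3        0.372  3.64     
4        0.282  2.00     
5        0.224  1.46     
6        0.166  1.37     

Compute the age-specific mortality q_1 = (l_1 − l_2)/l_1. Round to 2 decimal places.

q_1 = (l_1 − l_2) / l_1 = (0.724 − 0.56) / 0.724
     = 0.164 / 0.724 = 0.226519… → 0.23

0.23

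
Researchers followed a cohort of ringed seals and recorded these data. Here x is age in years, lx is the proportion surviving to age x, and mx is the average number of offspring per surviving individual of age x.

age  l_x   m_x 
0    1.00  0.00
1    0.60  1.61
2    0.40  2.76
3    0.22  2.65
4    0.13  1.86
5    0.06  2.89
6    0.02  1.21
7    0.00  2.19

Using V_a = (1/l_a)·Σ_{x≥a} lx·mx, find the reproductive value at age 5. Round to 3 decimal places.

lx·mx for x ≥ 5: 0.1734, 0.0242, 0 → sum = 0.1976
V_5 = 0.1976 / l_5 = 0.1976 / 0.06 = 3.293333… → 3.293

3.293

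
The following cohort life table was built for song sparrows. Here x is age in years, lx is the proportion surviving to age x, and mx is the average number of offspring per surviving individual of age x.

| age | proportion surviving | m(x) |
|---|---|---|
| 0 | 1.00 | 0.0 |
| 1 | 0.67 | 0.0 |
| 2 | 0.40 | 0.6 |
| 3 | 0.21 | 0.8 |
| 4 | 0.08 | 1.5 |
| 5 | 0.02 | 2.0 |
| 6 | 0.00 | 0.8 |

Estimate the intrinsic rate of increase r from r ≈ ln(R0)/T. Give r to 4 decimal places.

-0.1931

R0 = Σ lx·mx = 0 + 0 + 0.24 + 0.168 + 0.12 + 0.04 + 0 = 0.568
Σ x·lx·mx = 1.664; T = 1.664/0.568 = 2.92958…
r ≈ ln(R0)/T = ln(0.568)/2.92958… = -0.193077… → -0.1931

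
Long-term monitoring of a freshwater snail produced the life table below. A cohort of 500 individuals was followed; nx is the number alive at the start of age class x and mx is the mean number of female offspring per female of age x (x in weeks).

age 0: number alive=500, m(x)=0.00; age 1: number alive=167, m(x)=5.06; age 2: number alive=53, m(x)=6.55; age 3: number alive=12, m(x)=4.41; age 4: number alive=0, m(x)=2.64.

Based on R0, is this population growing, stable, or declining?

lx = nx/n0 = nx/500: 1, 0.334, 0.106, 0.024, 0
R0 = Σ lx·mx = 0 + 1.69004 + 0.6943 + 0.10584 + 0 = 2.49018
R0 > 1, so the population is growing.

growing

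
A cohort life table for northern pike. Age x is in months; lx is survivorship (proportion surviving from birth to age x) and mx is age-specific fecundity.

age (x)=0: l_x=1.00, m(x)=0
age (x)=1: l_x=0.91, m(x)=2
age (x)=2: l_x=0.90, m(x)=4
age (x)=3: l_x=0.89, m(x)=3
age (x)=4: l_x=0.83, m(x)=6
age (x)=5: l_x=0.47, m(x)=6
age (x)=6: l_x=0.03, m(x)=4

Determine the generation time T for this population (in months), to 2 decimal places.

lx·mx: 0, 1.82, 3.6, 2.67, 4.98, 2.82, 0.12 → R0 = 16.01
x·lx·mx: 0, 1.82, 7.2, 8.01, 19.92, 14.1, 0.72 → Σ = 51.77
T = 51.77 / 16.01 = 3.233604… → 3.23

3.23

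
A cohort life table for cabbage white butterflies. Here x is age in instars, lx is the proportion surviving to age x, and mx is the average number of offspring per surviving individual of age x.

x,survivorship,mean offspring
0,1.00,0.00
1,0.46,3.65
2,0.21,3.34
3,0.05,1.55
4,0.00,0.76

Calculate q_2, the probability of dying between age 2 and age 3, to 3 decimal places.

0.762

q_2 = (l_2 − l_3) / l_2 = (0.21 − 0.05) / 0.21
     = 0.16 / 0.21 = 0.761905… → 0.762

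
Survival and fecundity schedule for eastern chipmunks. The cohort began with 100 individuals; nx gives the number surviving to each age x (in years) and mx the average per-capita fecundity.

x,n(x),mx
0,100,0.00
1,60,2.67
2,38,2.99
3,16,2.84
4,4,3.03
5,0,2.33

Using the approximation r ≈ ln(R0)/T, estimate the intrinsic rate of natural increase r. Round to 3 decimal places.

0.694

lx = nx/n0 = nx/100: 1, 0.6, 0.38, 0.16, 0.04, 0
R0 = Σ lx·mx = 0 + 1.602 + 1.1362 + 0.4544 + 0.1212 + 0 = 3.3138
Σ x·lx·mx = 5.7224; T = 5.7224/3.3138 = 1.72684…
r ≈ ln(R0)/T = ln(3.3138)/1.72684… = 0.69381… → 0.694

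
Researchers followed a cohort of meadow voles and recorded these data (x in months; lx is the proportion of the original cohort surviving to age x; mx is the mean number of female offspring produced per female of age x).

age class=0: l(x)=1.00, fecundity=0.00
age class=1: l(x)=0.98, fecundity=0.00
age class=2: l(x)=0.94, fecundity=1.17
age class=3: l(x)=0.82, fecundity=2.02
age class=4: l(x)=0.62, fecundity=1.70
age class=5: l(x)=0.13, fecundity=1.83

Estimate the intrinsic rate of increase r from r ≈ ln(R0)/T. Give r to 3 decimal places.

R0 = Σ lx·mx = 0 + 0 + 1.0998 + 1.6564 + 1.054 + 0.2379 = 4.0481
Σ x·lx·mx = 12.5743; T = 12.5743/4.0481 = 3.10622…
r ≈ ln(R0)/T = ln(4.0481)/3.10622… = 0.45014… → 0.450

0.450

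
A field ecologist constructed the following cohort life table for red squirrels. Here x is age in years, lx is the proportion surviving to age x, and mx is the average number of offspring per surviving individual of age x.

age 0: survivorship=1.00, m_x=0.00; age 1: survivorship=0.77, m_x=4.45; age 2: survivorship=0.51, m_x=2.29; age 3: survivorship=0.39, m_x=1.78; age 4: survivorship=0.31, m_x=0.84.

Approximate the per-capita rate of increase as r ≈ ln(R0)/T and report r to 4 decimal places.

1.0700

R0 = Σ lx·mx = 0 + 3.4265 + 1.1679 + 0.6942 + 0.2604 = 5.549
Σ x·lx·mx = 8.8865; T = 8.8865/5.549 = 1.60146…
r ≈ ln(R0)/T = ln(5.549)/1.60146… = 1.070035… → 1.0700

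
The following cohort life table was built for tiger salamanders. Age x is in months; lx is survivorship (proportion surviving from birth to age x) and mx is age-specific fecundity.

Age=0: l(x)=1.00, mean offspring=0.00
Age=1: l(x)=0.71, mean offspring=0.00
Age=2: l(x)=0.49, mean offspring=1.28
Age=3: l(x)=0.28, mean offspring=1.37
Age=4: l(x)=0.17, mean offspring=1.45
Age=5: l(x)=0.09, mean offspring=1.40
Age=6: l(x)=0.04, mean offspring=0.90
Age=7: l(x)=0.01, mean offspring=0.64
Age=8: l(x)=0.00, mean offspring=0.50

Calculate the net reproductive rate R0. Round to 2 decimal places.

lx·mx by age: 0, 0, 0.6272, 0.3836, 0.2465, 0.126, 0.036, 0.0064, 0
R0 = Σ lx·mx = 1.4257 → 1.43

1.43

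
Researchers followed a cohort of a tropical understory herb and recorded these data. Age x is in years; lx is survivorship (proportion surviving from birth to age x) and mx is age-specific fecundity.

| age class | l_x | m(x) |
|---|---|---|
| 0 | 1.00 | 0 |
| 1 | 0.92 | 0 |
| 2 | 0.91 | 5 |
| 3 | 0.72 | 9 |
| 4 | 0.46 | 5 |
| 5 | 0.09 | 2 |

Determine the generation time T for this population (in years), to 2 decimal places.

lx·mx: 0, 0, 4.55, 6.48, 2.3, 0.18 → R0 = 13.51
x·lx·mx: 0, 0, 9.1, 19.44, 9.2, 0.9 → Σ = 38.64
T = 38.64 / 13.51 = 2.860104… → 2.86

2.86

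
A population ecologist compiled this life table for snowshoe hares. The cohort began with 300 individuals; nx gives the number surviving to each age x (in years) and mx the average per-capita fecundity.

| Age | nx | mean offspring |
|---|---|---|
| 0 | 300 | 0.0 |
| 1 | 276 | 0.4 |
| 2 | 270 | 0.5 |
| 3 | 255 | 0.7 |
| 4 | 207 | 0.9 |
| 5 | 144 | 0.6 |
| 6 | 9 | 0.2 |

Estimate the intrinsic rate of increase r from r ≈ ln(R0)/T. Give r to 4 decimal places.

lx = nx/n0 = nx/300: 1, 0.92, 0.9, 0.85, 0.69, 0.48, 0.03
R0 = Σ lx·mx = 0 + 0.368 + 0.45 + 0.595 + 0.621 + 0.288 + 0.006 = 2.328
Σ x·lx·mx = 7.013; T = 7.013/2.328 = 3.01246…
r ≈ ln(R0)/T = ln(2.328)/3.01246… = 0.280505… → 0.2805

0.2805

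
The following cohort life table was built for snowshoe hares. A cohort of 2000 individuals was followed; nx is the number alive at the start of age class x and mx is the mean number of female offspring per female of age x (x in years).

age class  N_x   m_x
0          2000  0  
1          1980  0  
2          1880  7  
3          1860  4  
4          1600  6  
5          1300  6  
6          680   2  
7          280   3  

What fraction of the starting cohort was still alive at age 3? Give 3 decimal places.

0.930

l_3 = n_3/n_0 = 1860/2000 = 0.93 → 0.930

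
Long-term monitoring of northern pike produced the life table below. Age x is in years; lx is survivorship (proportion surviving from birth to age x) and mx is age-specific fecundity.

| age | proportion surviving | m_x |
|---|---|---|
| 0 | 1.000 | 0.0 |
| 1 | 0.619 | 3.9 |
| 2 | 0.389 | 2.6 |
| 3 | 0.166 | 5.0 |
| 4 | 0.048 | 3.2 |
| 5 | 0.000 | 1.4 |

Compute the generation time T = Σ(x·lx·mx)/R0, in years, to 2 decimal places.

1.71

lx·mx: 0, 2.4141, 1.0114, 0.83, 0.1536, 0 → R0 = 4.4091
x·lx·mx: 0, 2.4141, 2.0228, 2.49, 0.6144, 0 → Σ = 7.5413
T = 7.5413 / 4.4091 = 1.710394… → 1.71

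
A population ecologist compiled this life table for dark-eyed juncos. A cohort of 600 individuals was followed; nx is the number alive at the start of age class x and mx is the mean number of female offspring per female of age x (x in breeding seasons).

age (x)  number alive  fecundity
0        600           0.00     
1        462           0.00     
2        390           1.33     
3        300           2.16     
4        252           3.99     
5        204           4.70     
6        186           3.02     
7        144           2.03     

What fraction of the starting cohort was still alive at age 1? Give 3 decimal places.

l_1 = n_1/n_0 = 462/600 = 0.77 → 0.770

0.770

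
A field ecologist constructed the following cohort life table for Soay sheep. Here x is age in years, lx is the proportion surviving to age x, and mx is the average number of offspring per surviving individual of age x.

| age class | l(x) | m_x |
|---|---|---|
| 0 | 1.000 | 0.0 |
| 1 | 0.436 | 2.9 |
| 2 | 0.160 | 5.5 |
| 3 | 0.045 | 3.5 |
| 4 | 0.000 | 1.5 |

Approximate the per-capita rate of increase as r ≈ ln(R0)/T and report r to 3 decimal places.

R0 = Σ lx·mx = 0 + 1.2644 + 0.88 + 0.1575 + 0 = 2.3019
Σ x·lx·mx = 3.4969; T = 3.4969/2.3019 = 1.51914…
r ≈ ln(R0)/T = ln(2.3019)/1.51914… = 0.54882… → 0.549

0.549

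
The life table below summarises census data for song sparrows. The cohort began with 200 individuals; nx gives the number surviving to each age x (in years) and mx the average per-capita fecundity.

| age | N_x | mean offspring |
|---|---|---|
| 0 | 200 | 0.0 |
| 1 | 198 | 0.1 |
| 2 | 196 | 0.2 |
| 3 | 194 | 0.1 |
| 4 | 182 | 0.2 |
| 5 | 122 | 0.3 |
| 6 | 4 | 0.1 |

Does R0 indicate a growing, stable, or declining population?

declining

lx = nx/n0 = nx/200: 1, 0.99, 0.98, 0.97, 0.91, 0.61, 0.02
R0 = Σ lx·mx = 0 + 0.099 + 0.196 + 0.097 + 0.182 + 0.183 + 0.002 = 0.759
R0 < 1, so the population is declining.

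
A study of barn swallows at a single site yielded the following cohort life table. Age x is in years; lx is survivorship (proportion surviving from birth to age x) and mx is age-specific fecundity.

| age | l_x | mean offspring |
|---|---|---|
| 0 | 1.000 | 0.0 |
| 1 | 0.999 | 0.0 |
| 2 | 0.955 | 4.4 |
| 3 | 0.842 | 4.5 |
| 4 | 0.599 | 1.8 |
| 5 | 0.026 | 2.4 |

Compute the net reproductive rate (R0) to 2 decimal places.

9.13

lx·mx by age: 0, 0, 4.202, 3.789, 1.0782, 0.0624
R0 = Σ lx·mx = 9.1316 → 9.13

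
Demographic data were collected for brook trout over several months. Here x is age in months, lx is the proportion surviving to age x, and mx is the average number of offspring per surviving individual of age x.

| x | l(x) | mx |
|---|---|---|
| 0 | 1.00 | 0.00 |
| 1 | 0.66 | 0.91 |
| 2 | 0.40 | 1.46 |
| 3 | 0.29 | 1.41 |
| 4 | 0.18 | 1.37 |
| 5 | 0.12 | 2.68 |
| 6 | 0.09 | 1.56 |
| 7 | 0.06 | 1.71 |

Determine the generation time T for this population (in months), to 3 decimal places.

2.973

lx·mx: 0, 0.6006, 0.584, 0.4089, 0.2466, 0.3216, 0.1404, 0.1026 → R0 = 2.4047
x·lx·mx: 0, 0.6006, 1.168, 1.2267, 0.9864, 1.608, 0.8424, 0.7182 → Σ = 7.1503
T = 7.1503 / 2.4047 = 2.973469… → 2.973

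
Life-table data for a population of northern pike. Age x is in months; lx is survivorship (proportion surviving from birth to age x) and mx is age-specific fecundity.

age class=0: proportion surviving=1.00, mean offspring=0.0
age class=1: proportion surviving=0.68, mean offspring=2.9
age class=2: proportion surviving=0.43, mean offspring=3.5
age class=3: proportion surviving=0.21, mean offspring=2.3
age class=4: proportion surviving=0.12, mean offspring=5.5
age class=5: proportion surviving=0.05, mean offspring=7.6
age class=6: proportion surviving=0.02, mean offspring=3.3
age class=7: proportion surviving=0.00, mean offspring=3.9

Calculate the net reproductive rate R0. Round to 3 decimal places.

lx·mx by age: 0, 1.972, 1.505, 0.483, 0.66, 0.38, 0.066, 0
R0 = Σ lx·mx = 5.066 → 5.066

5.066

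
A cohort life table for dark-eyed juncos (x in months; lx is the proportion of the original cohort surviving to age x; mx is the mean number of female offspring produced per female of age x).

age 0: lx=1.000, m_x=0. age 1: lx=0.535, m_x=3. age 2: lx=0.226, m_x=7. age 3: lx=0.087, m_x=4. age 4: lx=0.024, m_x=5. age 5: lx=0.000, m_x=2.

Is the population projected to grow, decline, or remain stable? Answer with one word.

R0 = Σ lx·mx = 0 + 1.605 + 1.582 + 0.348 + 0.12 + 0 = 3.655
R0 > 1, so the population is growing.

growing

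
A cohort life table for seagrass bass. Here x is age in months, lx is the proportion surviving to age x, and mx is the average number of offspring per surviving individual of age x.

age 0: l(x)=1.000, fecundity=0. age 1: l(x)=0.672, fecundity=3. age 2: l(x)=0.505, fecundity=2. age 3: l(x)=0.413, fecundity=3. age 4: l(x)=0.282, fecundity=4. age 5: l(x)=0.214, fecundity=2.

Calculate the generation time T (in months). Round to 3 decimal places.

2.475

lx·mx: 0, 2.016, 1.01, 1.239, 1.128, 0.428 → R0 = 5.821
x·lx·mx: 0, 2.016, 2.02, 3.717, 4.512, 2.14 → Σ = 14.405
T = 14.405 / 5.821 = 2.474661… → 2.475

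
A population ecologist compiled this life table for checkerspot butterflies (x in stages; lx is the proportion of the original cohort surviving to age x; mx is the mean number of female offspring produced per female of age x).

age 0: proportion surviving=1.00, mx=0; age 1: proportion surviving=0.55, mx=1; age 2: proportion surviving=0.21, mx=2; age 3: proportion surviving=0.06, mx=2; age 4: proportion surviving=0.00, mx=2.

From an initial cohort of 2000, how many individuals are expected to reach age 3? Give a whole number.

120

Expected survivors = N0 · l_3 = 2000 × 0.06 = 120 → 120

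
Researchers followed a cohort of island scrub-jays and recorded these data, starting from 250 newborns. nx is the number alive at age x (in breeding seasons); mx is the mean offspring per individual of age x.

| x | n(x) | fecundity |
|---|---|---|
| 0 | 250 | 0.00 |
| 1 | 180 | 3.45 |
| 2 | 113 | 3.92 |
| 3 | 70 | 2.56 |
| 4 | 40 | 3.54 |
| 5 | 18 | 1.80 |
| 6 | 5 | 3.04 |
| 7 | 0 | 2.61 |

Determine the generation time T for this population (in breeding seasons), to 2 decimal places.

lx = nx/n0 = nx/250: 1, 0.72, 0.452, 0.28, 0.16, 0.072, 0.02, 0
lx·mx: 0, 2.484, 1.77184, 0.7168, 0.5664, 0.1296, 0.0608, 0 → R0 = 5.72944
x·lx·mx: 0, 2.484, 3.54368, 2.1504, 2.2656, 0.648, 0.3648, 0 → Σ = 11.45648
T = 11.45648 / 5.72944 = 1.999581… → 2.00

2.00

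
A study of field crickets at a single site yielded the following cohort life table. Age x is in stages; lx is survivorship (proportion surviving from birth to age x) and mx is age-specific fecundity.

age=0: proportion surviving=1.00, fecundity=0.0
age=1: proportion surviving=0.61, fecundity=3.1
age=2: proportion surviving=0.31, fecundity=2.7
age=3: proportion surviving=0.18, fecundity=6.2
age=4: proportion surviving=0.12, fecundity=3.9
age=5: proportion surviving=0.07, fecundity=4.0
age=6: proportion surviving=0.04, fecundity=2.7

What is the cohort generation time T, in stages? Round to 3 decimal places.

lx·mx: 0, 1.891, 0.837, 1.116, 0.468, 0.28, 0.108 → R0 = 4.7
x·lx·mx: 0, 1.891, 1.674, 3.348, 1.872, 1.4, 0.648 → Σ = 10.833
T = 10.833 / 4.7 = 2.304894… → 2.305

2.305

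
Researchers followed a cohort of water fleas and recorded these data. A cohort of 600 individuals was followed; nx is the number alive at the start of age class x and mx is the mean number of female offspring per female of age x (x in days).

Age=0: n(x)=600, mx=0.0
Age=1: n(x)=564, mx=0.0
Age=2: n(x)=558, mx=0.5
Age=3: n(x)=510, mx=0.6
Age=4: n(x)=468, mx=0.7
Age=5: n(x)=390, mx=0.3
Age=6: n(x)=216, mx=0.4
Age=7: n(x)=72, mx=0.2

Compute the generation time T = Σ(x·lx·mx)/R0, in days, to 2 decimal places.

3.53

lx = nx/n0 = nx/600: 1, 0.94, 0.93, 0.85, 0.78, 0.65, 0.36, 0.12
lx·mx: 0, 0, 0.465, 0.51, 0.546, 0.195, 0.144, 0.024 → R0 = 1.884
x·lx·mx: 0, 0, 0.93, 1.53, 2.184, 0.975, 0.864, 0.168 → Σ = 6.651
T = 6.651 / 1.884 = 3.530255… → 3.53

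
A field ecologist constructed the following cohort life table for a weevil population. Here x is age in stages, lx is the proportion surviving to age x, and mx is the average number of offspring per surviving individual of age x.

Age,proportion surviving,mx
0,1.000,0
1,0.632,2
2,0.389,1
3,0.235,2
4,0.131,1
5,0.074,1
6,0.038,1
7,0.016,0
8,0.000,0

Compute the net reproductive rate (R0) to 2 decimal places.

2.37

lx·mx by age: 0, 1.264, 0.389, 0.47, 0.131, 0.074, 0.038, 0, 0
R0 = Σ lx·mx = 2.366 → 2.37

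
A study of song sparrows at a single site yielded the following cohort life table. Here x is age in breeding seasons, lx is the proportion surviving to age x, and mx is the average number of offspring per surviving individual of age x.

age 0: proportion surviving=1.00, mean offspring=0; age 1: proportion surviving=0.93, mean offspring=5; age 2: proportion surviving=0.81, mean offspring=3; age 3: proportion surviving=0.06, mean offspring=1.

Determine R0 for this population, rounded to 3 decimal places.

7.140

lx·mx by age: 0, 4.65, 2.43, 0.06
R0 = Σ lx·mx = 7.14 → 7.140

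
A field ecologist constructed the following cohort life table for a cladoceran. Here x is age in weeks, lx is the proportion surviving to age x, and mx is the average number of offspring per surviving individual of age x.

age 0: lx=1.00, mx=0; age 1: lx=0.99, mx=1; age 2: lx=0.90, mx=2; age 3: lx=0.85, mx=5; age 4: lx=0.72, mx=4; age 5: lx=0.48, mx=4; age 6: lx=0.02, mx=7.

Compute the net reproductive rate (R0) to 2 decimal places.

11.98

lx·mx by age: 0, 0.99, 1.8, 4.25, 2.88, 1.92, 0.14
R0 = Σ lx·mx = 11.98 → 11.98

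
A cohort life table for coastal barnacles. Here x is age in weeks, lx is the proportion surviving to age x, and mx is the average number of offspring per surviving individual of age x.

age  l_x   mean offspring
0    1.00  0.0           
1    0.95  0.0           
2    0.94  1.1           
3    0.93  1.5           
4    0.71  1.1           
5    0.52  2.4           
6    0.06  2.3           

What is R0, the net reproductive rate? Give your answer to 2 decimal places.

lx·mx by age: 0, 0, 1.034, 1.395, 0.781, 1.248, 0.138
R0 = Σ lx·mx = 4.596 → 4.60

4.60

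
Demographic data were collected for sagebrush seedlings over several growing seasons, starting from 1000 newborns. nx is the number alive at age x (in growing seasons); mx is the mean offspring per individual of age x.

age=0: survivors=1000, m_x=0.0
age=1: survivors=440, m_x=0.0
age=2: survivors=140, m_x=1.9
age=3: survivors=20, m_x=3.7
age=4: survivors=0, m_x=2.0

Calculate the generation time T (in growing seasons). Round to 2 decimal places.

2.22

lx = nx/n0 = nx/1000: 1, 0.44, 0.14, 0.02, 0
lx·mx: 0, 0, 0.266, 0.074, 0 → R0 = 0.34
x·lx·mx: 0, 0, 0.532, 0.222, 0 → Σ = 0.754
T = 0.754 / 0.34 = 2.217647… → 2.22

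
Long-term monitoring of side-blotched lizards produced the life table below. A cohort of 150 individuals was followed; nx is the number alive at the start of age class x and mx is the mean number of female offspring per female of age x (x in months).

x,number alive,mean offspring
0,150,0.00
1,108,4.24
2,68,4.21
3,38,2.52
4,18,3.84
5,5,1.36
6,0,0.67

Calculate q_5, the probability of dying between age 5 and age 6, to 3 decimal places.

1.000

lx = nx/n0 = nx/150: 1, 0.72, 0.45333…, 0.25333…, 0.12, 0.03333…, 0
q_5 = (l_5 − l_6) / l_5 = (0.033333… − 0) / 0.033333…
     = 0.033333… / 0.033333… = 1 → 1.000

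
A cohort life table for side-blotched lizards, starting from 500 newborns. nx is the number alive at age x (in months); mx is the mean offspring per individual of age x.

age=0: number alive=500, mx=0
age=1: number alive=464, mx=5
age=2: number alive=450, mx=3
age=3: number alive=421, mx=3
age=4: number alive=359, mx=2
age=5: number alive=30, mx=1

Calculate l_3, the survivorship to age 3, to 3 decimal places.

l_3 = n_3/n_0 = 421/500 = 0.842 → 0.842

0.842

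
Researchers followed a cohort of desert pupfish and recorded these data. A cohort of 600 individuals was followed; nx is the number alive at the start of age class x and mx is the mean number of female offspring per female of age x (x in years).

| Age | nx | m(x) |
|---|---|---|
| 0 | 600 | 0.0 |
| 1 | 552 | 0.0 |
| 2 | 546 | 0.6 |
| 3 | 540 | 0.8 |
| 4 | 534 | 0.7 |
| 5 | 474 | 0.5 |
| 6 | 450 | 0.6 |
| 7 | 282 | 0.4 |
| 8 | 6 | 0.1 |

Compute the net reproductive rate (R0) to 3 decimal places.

lx = nx/n0 = nx/600: 1, 0.92, 0.91, 0.9, 0.89, 0.79, 0.75, 0.47, 0.01
lx·mx by age: 0, 0, 0.546, 0.72, 0.623, 0.395, 0.45, 0.188, 0.001
R0 = Σ lx·mx = 2.923 → 2.923

2.923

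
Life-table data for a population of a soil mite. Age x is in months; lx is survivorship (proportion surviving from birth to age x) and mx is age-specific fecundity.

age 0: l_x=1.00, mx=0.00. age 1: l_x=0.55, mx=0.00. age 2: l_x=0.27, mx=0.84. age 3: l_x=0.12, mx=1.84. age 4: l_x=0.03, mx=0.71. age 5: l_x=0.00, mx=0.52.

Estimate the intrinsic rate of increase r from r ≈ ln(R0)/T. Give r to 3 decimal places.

R0 = Σ lx·mx = 0 + 0 + 0.2268 + 0.2208 + 0.0213 + 0 = 0.4689
Σ x·lx·mx = 1.2012; T = 1.2012/0.4689 = 2.56174…
r ≈ ln(R0)/T = ln(0.4689)/2.56174… = -0.29565… → -0.296

-0.296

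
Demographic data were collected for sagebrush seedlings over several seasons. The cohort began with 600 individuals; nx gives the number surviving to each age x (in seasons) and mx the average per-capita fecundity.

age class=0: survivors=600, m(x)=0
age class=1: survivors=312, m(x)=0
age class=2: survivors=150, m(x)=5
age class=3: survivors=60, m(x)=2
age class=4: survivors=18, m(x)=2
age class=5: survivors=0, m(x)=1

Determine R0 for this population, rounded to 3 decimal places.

1.510

lx = nx/n0 = nx/600: 1, 0.52, 0.25, 0.1, 0.03, 0
lx·mx by age: 0, 0, 1.25, 0.2, 0.06, 0
R0 = Σ lx·mx = 1.51 → 1.510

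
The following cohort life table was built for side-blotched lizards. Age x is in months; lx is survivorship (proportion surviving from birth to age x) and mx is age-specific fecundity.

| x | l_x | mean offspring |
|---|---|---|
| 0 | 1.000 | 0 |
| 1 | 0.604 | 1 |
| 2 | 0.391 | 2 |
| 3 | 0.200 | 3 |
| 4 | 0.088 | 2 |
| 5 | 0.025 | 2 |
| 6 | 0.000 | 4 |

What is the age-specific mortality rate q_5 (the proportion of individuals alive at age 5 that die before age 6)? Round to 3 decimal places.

1.000

q_5 = (l_5 − l_6) / l_5 = (0.025 − 0) / 0.025
     = 0.025 / 0.025 = 1 → 1.000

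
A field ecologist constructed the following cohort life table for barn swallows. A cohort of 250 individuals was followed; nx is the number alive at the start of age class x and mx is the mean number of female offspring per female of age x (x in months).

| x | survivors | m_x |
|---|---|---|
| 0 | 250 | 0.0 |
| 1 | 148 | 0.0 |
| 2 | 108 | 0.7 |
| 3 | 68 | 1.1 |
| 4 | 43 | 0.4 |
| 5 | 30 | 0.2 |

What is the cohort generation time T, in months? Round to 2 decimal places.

lx = nx/n0 = nx/250: 1, 0.592, 0.432, 0.272, 0.172, 0.12
lx·mx: 0, 0, 0.3024, 0.2992, 0.0688, 0.024 → R0 = 0.6944
x·lx·mx: 0, 0, 0.6048, 0.8976, 0.2752, 0.12 → Σ = 1.8976
T = 1.8976 / 0.6944 = 2.732719… → 2.73

2.73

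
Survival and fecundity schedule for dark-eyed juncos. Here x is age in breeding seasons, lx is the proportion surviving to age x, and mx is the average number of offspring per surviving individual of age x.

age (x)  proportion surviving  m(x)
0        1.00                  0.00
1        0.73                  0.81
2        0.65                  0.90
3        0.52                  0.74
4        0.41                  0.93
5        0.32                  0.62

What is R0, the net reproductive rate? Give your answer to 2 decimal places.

2.14

lx·mx by age: 0, 0.5913, 0.585, 0.3848, 0.3813, 0.1984
R0 = Σ lx·mx = 2.1408 → 2.14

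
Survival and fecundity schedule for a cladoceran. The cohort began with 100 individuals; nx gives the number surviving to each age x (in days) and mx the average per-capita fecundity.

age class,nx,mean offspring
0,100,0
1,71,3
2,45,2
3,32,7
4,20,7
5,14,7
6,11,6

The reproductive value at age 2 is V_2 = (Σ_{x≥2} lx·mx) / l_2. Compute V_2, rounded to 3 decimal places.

13.733

lx = nx/n0 = nx/100: 1, 0.71, 0.45, 0.32, 0.2, 0.14, 0.11
lx·mx for x ≥ 2: 0.9, 2.24, 1.4, 0.98, 0.66 → sum = 6.18
V_2 = 6.18 / l_2 = 6.18 / 0.45 = 13.733333… → 13.733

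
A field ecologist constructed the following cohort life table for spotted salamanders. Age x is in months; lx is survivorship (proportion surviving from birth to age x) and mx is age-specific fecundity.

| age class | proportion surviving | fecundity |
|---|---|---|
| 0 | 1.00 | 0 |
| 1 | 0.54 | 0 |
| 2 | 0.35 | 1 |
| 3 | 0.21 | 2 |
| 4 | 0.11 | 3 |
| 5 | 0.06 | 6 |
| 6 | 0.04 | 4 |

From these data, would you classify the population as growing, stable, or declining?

R0 = Σ lx·mx = 0 + 0 + 0.35 + 0.42 + 0.33 + 0.36 + 0.16 = 1.62
R0 > 1, so the population is growing.

growing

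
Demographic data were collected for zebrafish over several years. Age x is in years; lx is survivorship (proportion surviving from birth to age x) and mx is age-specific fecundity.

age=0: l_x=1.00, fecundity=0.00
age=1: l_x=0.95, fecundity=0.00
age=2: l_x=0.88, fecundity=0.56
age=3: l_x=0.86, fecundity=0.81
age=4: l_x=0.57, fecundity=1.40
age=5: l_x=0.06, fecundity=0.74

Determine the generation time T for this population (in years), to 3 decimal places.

lx·mx: 0, 0, 0.4928, 0.6966, 0.798, 0.0444 → R0 = 2.0318
x·lx·mx: 0, 0, 0.9856, 2.0898, 3.192, 0.222 → Σ = 6.4894
T = 6.4894 / 2.0318 = 3.193917… → 3.194

3.194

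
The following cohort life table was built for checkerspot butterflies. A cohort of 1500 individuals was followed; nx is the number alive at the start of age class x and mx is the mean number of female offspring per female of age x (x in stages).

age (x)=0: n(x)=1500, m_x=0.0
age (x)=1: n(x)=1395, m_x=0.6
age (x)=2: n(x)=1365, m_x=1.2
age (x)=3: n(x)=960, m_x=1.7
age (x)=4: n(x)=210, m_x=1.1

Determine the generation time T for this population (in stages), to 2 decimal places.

2.29

lx = nx/n0 = nx/1500: 1, 0.93, 0.91, 0.64, 0.14
lx·mx: 0, 0.558, 1.092, 1.088, 0.154 → R0 = 2.892
x·lx·mx: 0, 0.558, 2.184, 3.264, 0.616 → Σ = 6.622
T = 6.622 / 2.892 = 2.289765… → 2.29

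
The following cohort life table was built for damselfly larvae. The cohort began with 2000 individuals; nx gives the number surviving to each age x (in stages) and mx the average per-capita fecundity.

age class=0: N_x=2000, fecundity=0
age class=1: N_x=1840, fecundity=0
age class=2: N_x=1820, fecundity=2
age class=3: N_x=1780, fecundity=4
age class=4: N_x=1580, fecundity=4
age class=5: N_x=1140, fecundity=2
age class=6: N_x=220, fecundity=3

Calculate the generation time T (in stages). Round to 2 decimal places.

lx = nx/n0 = nx/2000: 1, 0.92, 0.91, 0.89, 0.79, 0.57, 0.11
lx·mx: 0, 0, 1.82, 3.56, 3.16, 1.14, 0.33 → R0 = 10.01
x·lx·mx: 0, 0, 3.64, 10.68, 12.64, 5.7, 1.98 → Σ = 34.64
T = 34.64 / 10.01 = 3.460539… → 3.46

3.46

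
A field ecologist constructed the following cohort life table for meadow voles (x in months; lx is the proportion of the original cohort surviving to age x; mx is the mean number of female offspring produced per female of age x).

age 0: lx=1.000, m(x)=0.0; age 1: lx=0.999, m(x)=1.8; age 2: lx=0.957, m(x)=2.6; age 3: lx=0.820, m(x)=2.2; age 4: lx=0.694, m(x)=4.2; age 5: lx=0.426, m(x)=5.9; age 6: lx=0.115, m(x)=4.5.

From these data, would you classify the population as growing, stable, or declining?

growing

R0 = Σ lx·mx = 0 + 1.7982 + 2.4882 + 1.804 + 2.9148 + 2.5134 + 0.5175 = 12.0361
R0 > 1, so the population is growing.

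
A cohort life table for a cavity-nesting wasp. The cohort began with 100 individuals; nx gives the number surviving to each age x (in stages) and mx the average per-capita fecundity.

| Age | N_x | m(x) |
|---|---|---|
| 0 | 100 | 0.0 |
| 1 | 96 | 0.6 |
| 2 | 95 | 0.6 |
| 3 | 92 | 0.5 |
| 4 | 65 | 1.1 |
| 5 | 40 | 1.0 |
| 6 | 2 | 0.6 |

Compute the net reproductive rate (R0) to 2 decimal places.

2.73

lx = nx/n0 = nx/100: 1, 0.96, 0.95, 0.92, 0.65, 0.4, 0.02
lx·mx by age: 0, 0.576, 0.57, 0.46, 0.715, 0.4, 0.012
R0 = Σ lx·mx = 2.733 → 2.73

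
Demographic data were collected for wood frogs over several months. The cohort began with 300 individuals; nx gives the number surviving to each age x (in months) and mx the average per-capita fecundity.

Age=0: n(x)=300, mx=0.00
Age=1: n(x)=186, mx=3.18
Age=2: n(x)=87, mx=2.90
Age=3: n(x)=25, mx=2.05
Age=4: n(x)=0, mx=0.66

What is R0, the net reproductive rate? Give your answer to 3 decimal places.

lx = nx/n0 = nx/300: 1, 0.62, 0.29, 0.08333…, 0
lx·mx by age: 0, 1.9716, 0.841, 0.170833…, 0
R0 = Σ lx·mx = 2.983433… → 2.983

2.983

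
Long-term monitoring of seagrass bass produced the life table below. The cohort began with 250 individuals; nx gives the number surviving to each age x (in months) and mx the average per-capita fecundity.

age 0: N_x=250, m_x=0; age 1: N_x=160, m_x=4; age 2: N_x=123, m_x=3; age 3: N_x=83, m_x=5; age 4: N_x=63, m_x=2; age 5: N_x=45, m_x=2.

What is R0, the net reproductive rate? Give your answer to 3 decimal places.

6.560

lx = nx/n0 = nx/250: 1, 0.64, 0.492, 0.332, 0.252, 0.18
lx·mx by age: 0, 2.56, 1.476, 1.66, 0.504, 0.36
R0 = Σ lx·mx = 6.56 → 6.560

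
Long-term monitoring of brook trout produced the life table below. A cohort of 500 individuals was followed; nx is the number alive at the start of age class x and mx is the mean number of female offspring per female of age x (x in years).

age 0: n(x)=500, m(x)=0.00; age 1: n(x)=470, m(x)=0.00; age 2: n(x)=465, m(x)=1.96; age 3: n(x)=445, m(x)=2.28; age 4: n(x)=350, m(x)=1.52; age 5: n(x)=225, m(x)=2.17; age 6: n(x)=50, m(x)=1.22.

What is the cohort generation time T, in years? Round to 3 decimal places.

3.259

lx = nx/n0 = nx/500: 1, 0.94, 0.93, 0.89, 0.7, 0.45, 0.1
lx·mx: 0, 0, 1.8228, 2.0292, 1.064, 0.9765, 0.122 → R0 = 6.0145
x·lx·mx: 0, 0, 3.6456, 6.0876, 4.256, 4.8825, 0.732 → Σ = 19.6037
T = 19.6037 / 6.0145 = 3.259406… → 3.259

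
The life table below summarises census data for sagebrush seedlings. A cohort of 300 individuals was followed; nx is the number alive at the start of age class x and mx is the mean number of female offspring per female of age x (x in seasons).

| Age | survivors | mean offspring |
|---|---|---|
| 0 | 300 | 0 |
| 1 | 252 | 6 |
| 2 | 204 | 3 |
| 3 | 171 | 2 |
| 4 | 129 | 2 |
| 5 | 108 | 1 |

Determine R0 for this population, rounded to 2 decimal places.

9.44

lx = nx/n0 = nx/300: 1, 0.84, 0.68, 0.57, 0.43, 0.36
lx·mx by age: 0, 5.04, 2.04, 1.14, 0.86, 0.36
R0 = Σ lx·mx = 9.44 → 9.44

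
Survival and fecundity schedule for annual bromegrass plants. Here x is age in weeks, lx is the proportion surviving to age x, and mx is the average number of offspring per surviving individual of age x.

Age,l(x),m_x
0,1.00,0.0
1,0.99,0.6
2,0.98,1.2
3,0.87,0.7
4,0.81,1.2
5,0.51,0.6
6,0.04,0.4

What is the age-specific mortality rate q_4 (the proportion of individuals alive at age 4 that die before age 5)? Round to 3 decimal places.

q_4 = (l_4 − l_5) / l_4 = (0.81 − 0.51) / 0.81
     = 0.3 / 0.81 = 0.37037… → 0.370

0.370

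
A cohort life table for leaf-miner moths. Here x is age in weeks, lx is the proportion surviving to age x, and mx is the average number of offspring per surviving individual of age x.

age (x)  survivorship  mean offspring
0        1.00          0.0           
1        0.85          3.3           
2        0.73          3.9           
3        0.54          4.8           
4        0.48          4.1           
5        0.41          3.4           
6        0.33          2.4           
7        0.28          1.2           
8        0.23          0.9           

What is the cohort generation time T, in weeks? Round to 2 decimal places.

3.08

lx·mx: 0, 2.805, 2.847, 2.592, 1.968, 1.394, 0.792, 0.336, 0.207 → R0 = 12.941
x·lx·mx: 0, 2.805, 5.694, 7.776, 7.872, 6.97, 4.752, 2.352, 1.656 → Σ = 39.877
T = 39.877 / 12.941 = 3.081447… → 3.08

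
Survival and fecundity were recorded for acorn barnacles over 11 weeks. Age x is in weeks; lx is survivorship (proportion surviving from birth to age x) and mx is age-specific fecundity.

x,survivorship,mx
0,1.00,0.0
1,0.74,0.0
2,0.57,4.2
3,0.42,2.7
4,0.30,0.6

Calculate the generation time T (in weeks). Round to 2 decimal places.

lx·mx: 0, 0, 2.394, 1.134, 0.18 → R0 = 3.708
x·lx·mx: 0, 0, 4.788, 3.402, 0.72 → Σ = 8.91
T = 8.91 / 3.708 = 2.402913… → 2.40

2.40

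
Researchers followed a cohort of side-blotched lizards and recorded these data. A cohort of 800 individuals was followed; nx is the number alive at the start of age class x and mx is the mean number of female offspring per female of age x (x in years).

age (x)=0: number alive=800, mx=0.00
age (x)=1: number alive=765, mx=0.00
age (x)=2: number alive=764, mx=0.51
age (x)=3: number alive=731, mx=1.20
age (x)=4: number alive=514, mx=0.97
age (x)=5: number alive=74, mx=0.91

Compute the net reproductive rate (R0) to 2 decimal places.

lx = nx/n0 = nx/800: 1, 0.95625, 0.955, 0.91375, 0.6425, 0.0925
lx·mx by age: 0, 0, 0.48705, 1.0965…, 0.623225, 0.084175
R0 = Σ lx·mx = 2.29095… → 2.29

2.29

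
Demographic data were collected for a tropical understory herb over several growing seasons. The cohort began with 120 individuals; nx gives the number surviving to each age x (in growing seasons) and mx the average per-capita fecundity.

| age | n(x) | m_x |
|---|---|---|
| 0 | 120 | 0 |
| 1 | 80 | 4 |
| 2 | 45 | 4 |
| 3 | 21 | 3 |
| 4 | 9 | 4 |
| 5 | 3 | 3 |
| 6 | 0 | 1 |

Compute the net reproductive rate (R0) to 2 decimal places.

5.07

lx = nx/n0 = nx/120: 1, 0.66667…, 0.375, 0.175, 0.075, 0.025, 0
lx·mx by age: 0, 2.666667…, 1.5, 0.525, 0.3, 0.075, 0
R0 = Σ lx·mx = 5.066667… → 5.07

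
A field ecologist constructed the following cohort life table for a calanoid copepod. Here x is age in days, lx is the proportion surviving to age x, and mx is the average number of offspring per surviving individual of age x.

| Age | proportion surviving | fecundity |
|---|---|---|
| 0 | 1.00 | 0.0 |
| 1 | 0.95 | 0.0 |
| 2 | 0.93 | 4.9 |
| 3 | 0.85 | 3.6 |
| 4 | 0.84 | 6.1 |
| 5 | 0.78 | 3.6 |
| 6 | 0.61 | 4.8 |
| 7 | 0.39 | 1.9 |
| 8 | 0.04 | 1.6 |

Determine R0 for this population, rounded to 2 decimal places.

lx·mx by age: 0, 0, 4.557, 3.06, 5.124, 2.808, 2.928, 0.741, 0.064
R0 = Σ lx·mx = 19.282 → 19.28

19.28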